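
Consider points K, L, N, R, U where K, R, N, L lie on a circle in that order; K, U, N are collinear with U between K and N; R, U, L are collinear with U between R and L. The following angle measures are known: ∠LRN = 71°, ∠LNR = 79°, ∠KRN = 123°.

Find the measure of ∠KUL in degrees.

1. ∠LKN = 71°  [same arc NL]
2. ∠NLR = 30°  [△RNL]
3. ∠KLN = 57°  [cyclic KRNL, opposite ∠R+∠L]
4. ∠KNL = 52°  [△KNL]
5. ∠LUN = 98°  [△NUL]
6. ∠KUL = 82°  [linear pair at U on KN]

∠KUL = 82°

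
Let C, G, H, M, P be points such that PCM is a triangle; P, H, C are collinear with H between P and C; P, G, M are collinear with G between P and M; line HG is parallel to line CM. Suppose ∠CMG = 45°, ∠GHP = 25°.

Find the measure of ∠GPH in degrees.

1. ∠CMP = 45°  [G on ray MP]
2. ∠MCP = 25°  [HG∥CM, corresponding at H]
3. ∠CPM = 110°  [△PCM]
4. ∠GPH = 110°  [H on PC, G on PM]

∠GPH = 110°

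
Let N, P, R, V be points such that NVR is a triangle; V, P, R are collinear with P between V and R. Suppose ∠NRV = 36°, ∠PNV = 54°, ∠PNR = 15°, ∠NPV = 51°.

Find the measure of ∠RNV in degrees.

1. ∠NVP = 75°  [△NVP]
2. ∠NVR = 75°  [P on ray VR]
3. ∠RNV = 69°  [△NVR]

∠RNV = 69°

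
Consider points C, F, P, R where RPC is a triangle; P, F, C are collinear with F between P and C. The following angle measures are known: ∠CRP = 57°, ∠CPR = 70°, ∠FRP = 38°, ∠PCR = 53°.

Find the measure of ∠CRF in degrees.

∠CRF = 19°

1. ∠FPR = 70°  [F on ray PC]
2. ∠PFR = 72°  [△RPF]
3. ∠FCR = 53°  [F on ray CP]
4. ∠CFR = 108°  [linear pair at F on PC]
5. ∠CRF = 19°  [△RFC]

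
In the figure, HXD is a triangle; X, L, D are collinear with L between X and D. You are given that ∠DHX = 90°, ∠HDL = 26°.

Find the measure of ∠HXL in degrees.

1. ∠HDX = 26°  [L on ray DX]
2. ∠DXH = 64°  [△HXD]
3. ∠HXL = 64°  [L on ray XD]

∠HXL = 64°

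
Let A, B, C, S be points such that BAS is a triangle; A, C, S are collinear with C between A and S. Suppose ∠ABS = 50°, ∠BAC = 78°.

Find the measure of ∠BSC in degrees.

∠BSC = 52°

1. ∠BAS = 78°  [C on ray AS]
2. ∠ASB = 52°  [△BAS]
3. ∠BSC = 52°  [C on ray SA]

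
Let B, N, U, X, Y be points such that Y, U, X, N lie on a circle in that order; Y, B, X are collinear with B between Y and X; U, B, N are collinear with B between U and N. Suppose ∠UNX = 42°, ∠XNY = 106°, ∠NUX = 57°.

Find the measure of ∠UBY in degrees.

∠UBY = 121°

1. ∠UYX = 42°  [same arc UX]
2. ∠XUY = 74°  [cyclic YUXN, opposite ∠U+∠N]
3. ∠UXY = 64°  [△YUX]
4. ∠UBX = 59°  [△UBX]
5. ∠UBY = 121°  [linear pair at B on YX]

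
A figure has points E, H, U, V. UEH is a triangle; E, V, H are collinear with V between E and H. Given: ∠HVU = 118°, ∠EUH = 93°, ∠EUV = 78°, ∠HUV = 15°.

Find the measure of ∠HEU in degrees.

∠HEU = 40°

1. ∠EVU = 62°  [linear pair at V on EH]
2. ∠UEV = 40°  [△UEV]
3. ∠HEU = 40°  [V on ray EH]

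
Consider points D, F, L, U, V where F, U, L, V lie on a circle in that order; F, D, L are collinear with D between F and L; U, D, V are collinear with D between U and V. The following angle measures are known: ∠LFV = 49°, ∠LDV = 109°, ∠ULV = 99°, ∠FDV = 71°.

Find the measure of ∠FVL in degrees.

∠FVL = 92°

1. ∠LUV = 49°  [same arc LV]
2. ∠LVU = 32°  [△ULV]
3. ∠FLV = 39°  [△LDV]
4. ∠FVL = 92°  [△FLV]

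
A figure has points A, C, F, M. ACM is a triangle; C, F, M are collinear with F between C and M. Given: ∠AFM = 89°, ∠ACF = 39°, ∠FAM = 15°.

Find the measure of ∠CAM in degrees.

∠CAM = 65°

1. ∠AMF = 76°  [△AFM]
2. ∠ACM = 39°  [F on ray CM]
3. ∠AMC = 76°  [F on ray MC]
4. ∠CAM = 65°  [△ACM]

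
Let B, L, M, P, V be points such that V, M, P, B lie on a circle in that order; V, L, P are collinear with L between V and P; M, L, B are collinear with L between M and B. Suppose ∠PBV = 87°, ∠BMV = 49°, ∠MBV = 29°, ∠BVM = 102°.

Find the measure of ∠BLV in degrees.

∠BLV = 107°

1. ∠BPV = 49°  [same arc VB]
2. ∠BVP = 44°  [△VPB]
3. ∠BLV = 107°  [△VLB]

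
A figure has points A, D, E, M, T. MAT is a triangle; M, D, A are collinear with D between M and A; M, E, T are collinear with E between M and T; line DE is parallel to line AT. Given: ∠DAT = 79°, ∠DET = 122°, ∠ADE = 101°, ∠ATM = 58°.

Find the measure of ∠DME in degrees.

1. ∠DEM = 58°  [linear pair at E on MT]
2. ∠EDM = 79°  [linear pair at D on MA]
3. ∠DME = 43°  [△MDE]

∠DME = 43°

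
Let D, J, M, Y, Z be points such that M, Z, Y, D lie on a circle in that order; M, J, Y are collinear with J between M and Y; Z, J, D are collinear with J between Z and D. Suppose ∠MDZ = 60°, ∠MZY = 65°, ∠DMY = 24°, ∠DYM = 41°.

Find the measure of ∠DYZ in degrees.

∠DYZ = 101°

1. ∠MYZ = 60°  [same arc MZ]
2. ∠YMZ = 55°  [△MZY]
3. ∠DZY = 24°  [same arc YD]
4. ∠YDZ = 55°  [same arc ZY]
5. ∠DYZ = 101°  [△ZYD]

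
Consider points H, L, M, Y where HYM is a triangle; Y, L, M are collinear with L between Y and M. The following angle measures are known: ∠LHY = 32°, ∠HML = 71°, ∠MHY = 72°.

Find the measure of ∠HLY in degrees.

∠HLY = 111°

1. ∠HMY = 71°  [L on ray MY]
2. ∠HYM = 37°  [△HYM]
3. ∠HYL = 37°  [L on ray YM]
4. ∠HLY = 111°  [△HYL]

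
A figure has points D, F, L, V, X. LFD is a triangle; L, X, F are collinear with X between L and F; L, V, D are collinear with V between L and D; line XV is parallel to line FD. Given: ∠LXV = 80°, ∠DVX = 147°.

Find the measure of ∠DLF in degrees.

∠DLF = 67°

1. ∠LVX = 33°  [linear pair at V on LD]
2. ∠VLX = 67°  [△LXV]
3. ∠DLF = 67°  [X on LF, V on LD]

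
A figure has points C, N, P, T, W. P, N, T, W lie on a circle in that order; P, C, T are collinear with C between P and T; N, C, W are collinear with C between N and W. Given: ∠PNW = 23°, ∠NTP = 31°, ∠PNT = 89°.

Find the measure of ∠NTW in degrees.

∠NTW = 54°

1. ∠NWP = 31°  [same arc PN]
2. ∠NPW = 126°  [△PNW]
3. ∠NTW = 54°  [cyclic PNTW, opposite ∠P+∠T]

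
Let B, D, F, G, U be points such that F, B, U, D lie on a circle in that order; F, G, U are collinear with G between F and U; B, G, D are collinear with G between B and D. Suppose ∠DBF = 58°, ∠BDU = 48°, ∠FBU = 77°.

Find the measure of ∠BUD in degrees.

1. ∠DUF = 58°  [same arc FD]
2. ∠FDU = 103°  [cyclic FBUD, opposite ∠B+∠D]
3. ∠DFU = 19°  [△FUD]
4. ∠DBU = 19°  [same arc UD]
5. ∠BUD = 113°  [△BUD]

∠BUD = 113°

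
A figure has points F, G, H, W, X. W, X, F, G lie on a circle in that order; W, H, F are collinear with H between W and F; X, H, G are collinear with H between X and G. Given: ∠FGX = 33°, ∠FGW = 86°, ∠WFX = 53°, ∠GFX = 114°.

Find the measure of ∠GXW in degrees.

∠GXW = 61°

1. ∠WGX = 53°  [same arc WX]
2. ∠GWX = 66°  [cyclic WXFG, opposite ∠W+∠F]
3. ∠GXW = 61°  [△WXG]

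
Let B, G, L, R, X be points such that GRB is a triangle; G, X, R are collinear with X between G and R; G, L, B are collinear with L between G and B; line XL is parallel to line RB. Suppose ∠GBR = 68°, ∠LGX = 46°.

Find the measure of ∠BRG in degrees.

∠BRG = 66°

1. ∠GLX = 68°  [XL∥RB, corresponding at L]
2. ∠GXL = 66°  [△GXL]
3. ∠BRG = 66°  [XL∥RB, corresponding at X]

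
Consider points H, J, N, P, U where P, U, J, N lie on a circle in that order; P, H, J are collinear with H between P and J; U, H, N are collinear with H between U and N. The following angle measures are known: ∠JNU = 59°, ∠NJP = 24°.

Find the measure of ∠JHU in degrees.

∠JHU = 83°

1. ∠JPU = 59°  [same arc UJ]
2. ∠NUP = 24°  [same arc PN]
3. ∠PHU = 97°  [△PHU]
4. ∠JHU = 83°  [linear pair at H on PJ]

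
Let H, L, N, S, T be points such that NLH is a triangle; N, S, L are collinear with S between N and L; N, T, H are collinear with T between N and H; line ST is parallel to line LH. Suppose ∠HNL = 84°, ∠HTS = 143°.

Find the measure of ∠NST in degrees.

∠NST = 59°

1. ∠SNT = 84°  [S on NL, T on NH]
2. ∠NTS = 37°  [linear pair at T on NH]
3. ∠NST = 59°  [△NST]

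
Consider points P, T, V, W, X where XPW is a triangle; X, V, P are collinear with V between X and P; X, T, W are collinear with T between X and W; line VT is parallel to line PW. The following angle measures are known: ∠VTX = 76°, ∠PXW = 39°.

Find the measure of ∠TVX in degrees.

∠TVX = 65°

1. ∠PWX = 76°  [VT∥PW, corresponding at T]
2. ∠WPX = 65°  [△XPW]
3. ∠TVX = 65°  [VT∥PW, corresponding at V]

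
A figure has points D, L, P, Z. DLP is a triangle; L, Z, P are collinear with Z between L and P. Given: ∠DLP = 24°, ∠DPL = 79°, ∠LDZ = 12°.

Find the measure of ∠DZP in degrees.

1. ∠DLZ = 24°  [Z on ray LP]
2. ∠DZL = 144°  [△DLZ]
3. ∠DZP = 36°  [linear pair at Z on LP]

∠DZP = 36°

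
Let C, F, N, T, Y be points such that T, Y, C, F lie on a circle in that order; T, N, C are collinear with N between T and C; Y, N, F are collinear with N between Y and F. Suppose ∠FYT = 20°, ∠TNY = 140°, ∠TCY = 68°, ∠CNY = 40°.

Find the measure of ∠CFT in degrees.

∠CFT = 88°

1. ∠CTY = 20°  [△TNY]
2. ∠CYT = 92°  [△TYC]
3. ∠CFT = 88°  [cyclic TYCF, opposite ∠Y+∠F]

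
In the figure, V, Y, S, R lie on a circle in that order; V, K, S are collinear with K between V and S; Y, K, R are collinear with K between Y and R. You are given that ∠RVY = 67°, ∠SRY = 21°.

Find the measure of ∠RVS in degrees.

1. ∠RSY = 113°  [cyclic VYSR, opposite ∠V+∠S]
2. ∠RYS = 46°  [△YSR]
3. ∠RVS = 46°  [same arc SR]

∠RVS = 46°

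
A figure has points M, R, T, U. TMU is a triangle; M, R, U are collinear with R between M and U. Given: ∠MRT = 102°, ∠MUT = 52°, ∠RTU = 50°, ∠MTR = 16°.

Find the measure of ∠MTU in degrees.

∠MTU = 66°

1. ∠RMT = 62°  [△TMR]
2. ∠TMU = 62°  [R on ray MU]
3. ∠MTU = 66°  [△TMU]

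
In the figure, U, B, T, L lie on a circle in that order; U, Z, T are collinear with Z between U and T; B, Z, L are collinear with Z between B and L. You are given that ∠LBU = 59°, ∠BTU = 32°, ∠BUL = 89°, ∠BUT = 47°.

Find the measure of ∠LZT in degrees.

∠LZT = 74°

1. ∠LTU = 59°  [same arc UL]
2. ∠BLT = 47°  [same arc BT]
3. ∠LZT = 74°  [△TZL]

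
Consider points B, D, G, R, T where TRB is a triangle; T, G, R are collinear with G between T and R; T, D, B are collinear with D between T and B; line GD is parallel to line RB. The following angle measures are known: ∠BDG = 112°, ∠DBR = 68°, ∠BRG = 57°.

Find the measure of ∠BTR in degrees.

∠BTR = 55°

1. ∠RBT = 68°  [D on ray BT]
2. ∠BRT = 57°  [G on ray RT]
3. ∠BTR = 55°  [△TRB]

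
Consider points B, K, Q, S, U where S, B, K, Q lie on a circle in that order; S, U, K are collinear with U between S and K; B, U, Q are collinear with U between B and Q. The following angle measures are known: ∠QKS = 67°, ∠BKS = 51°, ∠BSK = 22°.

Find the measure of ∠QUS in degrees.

∠QUS = 89°

1. ∠BQK = 22°  [same arc BK]
2. ∠KUQ = 91°  [△KUQ]
3. ∠QUS = 89°  [linear pair at U on SK]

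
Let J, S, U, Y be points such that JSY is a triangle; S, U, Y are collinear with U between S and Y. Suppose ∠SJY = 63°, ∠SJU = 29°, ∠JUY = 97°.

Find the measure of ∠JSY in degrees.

∠JSY = 68°

1. ∠JUS = 83°  [linear pair at U on SY]
2. ∠JSU = 68°  [△JSU]
3. ∠JSY = 68°  [U on ray SY]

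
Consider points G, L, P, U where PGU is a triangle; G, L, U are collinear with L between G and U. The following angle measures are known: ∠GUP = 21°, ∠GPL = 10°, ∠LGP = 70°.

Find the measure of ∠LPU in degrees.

1. ∠LUP = 21°  [L on ray UG]
2. ∠GLP = 100°  [△PGL]
3. ∠PLU = 80°  [linear pair at L on GU]
4. ∠LPU = 79°  [△PLU]

∠LPU = 79°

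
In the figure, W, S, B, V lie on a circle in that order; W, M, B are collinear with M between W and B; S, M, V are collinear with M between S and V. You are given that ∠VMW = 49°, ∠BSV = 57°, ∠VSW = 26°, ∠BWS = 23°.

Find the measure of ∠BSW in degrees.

∠BSW = 83°

1. ∠BMS = 49°  [vertical angles at M]
2. ∠SBW = 74°  [△SMB]
3. ∠BSW = 83°  [△WSB]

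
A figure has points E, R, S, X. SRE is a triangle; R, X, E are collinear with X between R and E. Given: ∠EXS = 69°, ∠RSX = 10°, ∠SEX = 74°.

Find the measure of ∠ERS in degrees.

1. ∠RXS = 111°  [linear pair at X on RE]
2. ∠SRX = 59°  [△SRX]
3. ∠ERS = 59°  [X on ray RE]

∠ERS = 59°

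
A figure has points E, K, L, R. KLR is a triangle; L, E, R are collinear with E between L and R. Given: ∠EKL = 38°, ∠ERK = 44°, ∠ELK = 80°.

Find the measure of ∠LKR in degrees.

∠LKR = 56°

1. ∠KRL = 44°  [E on ray RL]
2. ∠KLR = 80°  [E on ray LR]
3. ∠LKR = 56°  [△KLR]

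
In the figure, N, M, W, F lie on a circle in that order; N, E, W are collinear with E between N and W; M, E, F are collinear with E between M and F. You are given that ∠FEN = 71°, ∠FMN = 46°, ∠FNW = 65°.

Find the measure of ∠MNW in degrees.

1. ∠MEW = 71°  [vertical angles at E]
2. ∠MEN = 109°  [linear pair at E on NW]
3. ∠MNW = 25°  [△NEM]

∠MNW = 25°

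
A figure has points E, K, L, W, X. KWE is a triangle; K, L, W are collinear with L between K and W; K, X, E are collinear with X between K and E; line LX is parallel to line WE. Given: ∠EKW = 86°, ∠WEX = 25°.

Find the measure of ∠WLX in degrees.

1. ∠KEW = 25°  [X on ray EK]
2. ∠EWK = 69°  [△KWE]
3. ∠KLX = 69°  [LX∥WE, corresponding at L]
4. ∠WLX = 111°  [linear pair at L on KW]

∠WLX = 111°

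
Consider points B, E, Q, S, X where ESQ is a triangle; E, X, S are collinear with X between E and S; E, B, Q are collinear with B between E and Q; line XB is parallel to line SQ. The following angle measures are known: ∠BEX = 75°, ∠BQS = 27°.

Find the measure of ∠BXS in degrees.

∠BXS = 102°

1. ∠QES = 75°  [X on ES, B on EQ]
2. ∠EQS = 27°  [B on ray QE]
3. ∠ESQ = 78°  [△ESQ]
4. ∠BXE = 78°  [XB∥SQ, corresponding at X]
5. ∠BXS = 102°  [linear pair at X on ES]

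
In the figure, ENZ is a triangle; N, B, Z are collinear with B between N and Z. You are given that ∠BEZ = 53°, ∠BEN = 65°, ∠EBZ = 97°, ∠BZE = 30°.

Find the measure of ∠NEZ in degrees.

∠NEZ = 118°

1. ∠EBN = 83°  [linear pair at B on NZ]
2. ∠EZN = 30°  [B on ray ZN]
3. ∠BNE = 32°  [△ENB]
4. ∠ENZ = 32°  [B on ray NZ]
5. ∠NEZ = 118°  [△ENZ]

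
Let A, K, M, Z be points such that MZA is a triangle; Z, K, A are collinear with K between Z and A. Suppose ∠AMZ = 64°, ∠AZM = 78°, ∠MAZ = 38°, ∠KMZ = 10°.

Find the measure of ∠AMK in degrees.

1. ∠KZM = 78°  [K on ray ZA]
2. ∠KAM = 38°  [K on ray AZ]
3. ∠MKZ = 92°  [△MZK]
4. ∠AKM = 88°  [linear pair at K on ZA]
5. ∠AMK = 54°  [△MKA]

∠AMK = 54°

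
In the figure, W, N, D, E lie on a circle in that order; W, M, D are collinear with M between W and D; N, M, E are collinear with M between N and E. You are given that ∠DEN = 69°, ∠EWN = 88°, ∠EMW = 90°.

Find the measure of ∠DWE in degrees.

∠DWE = 19°

1. ∠EDN = 92°  [cyclic WNDE, opposite ∠W+∠D]
2. ∠DNE = 19°  [△NDE]
3. ∠DWE = 19°  [same arc DE]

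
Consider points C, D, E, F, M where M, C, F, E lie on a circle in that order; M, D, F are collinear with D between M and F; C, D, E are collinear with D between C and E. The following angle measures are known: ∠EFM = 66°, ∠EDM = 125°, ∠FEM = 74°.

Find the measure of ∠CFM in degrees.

1. ∠EMF = 40°  [△MFE]
2. ∠CDF = 125°  [vertical angles at D]
3. ∠ECF = 40°  [same arc FE]
4. ∠CFM = 15°  [△CDF]

∠CFM = 15°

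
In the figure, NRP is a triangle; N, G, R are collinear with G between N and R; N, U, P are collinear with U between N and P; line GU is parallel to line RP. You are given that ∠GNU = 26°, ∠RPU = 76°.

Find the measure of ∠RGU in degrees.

∠RGU = 102°

1. ∠PNR = 26°  [G on NR, U on NP]
2. ∠NPR = 76°  [U on ray PN]
3. ∠NRP = 78°  [△NRP]
4. ∠NGU = 78°  [GU∥RP, corresponding at G]
5. ∠RGU = 102°  [linear pair at G on NR]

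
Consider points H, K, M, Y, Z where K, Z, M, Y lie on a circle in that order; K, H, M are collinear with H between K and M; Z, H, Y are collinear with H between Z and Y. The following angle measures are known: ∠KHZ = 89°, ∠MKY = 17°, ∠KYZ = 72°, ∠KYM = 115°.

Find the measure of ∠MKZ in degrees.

∠MKZ = 43°

1. ∠KMZ = 72°  [same arc KZ]
2. ∠KZM = 65°  [cyclic KZMY, opposite ∠Z+∠Y]
3. ∠MKZ = 43°  [△KZM]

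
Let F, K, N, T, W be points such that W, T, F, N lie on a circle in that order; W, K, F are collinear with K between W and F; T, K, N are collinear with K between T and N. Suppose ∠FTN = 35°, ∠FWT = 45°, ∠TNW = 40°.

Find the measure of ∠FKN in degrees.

1. ∠FWN = 35°  [same arc FN]
2. ∠NKW = 105°  [△WKN]
3. ∠FKN = 75°  [linear pair at K on WF]

∠FKN = 75°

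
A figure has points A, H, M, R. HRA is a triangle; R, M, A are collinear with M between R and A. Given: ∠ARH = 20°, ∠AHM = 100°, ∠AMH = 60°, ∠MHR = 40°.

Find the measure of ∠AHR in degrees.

∠AHR = 140°

1. ∠HAM = 20°  [△HMA]
2. ∠HAR = 20°  [M on ray AR]
3. ∠AHR = 140°  [△HRA]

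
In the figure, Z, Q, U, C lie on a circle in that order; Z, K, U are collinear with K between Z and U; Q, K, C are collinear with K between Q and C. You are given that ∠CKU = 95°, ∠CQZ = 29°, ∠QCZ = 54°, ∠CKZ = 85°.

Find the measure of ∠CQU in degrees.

1. ∠QUZ = 54°  [same arc ZQ]
2. ∠QKU = 85°  [vertical angles at K]
3. ∠CQU = 41°  [△QKU]

∠CQU = 41°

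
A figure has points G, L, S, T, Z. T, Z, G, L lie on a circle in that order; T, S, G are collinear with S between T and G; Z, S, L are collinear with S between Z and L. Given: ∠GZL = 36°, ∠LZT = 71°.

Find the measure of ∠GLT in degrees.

1. ∠GTL = 36°  [same arc GL]
2. ∠LGT = 71°  [same arc TL]
3. ∠GLT = 73°  [△TGL]

∠GLT = 73°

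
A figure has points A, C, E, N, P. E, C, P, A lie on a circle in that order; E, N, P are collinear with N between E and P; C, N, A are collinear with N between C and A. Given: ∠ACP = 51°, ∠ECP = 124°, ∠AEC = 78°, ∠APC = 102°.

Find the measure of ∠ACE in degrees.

1. ∠AEP = 51°  [same arc PA]
2. ∠EAP = 56°  [cyclic ECPA, opposite ∠C+∠A]
3. ∠APE = 73°  [△EPA]
4. ∠ACE = 73°  [same arc EA]

∠ACE = 73°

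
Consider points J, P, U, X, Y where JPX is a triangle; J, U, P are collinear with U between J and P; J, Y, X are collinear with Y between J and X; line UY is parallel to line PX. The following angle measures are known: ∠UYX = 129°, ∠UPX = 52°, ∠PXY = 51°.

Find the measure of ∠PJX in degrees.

1. ∠JPX = 52°  [U on ray PJ]
2. ∠JXP = 51°  [Y on ray XJ]
3. ∠PJX = 77°  [△JPX]

∠PJX = 77°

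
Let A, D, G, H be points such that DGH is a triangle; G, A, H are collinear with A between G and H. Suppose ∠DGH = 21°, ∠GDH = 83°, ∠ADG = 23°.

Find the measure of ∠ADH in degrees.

∠ADH = 60°

1. ∠DHG = 76°  [△DGH]
2. ∠AGD = 21°  [A on ray GH]
3. ∠DAG = 136°  [△DGA]
4. ∠AHD = 76°  [A on ray HG]
5. ∠DAH = 44°  [linear pair at A on GH]
6. ∠ADH = 60°  [△DAH]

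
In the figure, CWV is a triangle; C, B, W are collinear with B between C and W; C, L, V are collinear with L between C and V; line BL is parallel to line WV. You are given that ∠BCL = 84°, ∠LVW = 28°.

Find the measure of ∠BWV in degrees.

1. ∠VCW = 84°  [B on CW, L on CV]
2. ∠CVW = 28°  [L on ray VC]
3. ∠CWV = 68°  [△CWV]
4. ∠BWV = 68°  [B on ray WC]

∠BWV = 68°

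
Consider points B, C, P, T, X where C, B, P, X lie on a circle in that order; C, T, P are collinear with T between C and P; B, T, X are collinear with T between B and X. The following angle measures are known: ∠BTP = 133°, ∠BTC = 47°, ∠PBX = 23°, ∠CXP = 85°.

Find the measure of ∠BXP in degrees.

1. ∠PTX = 47°  [vertical angles at T]
2. ∠PCX = 23°  [same arc PX]
3. ∠CPX = 72°  [△CPX]
4. ∠BXP = 61°  [△PTX]

∠BXP = 61°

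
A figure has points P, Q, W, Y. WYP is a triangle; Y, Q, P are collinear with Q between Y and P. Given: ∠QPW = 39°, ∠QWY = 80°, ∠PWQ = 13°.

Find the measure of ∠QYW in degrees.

∠QYW = 48°

1. ∠PQW = 128°  [△WQP]
2. ∠WQY = 52°  [linear pair at Q on YP]
3. ∠QYW = 48°  [△WYQ]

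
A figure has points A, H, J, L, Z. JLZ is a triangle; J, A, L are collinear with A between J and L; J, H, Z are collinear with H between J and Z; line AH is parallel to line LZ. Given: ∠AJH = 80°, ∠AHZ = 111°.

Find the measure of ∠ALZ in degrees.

1. ∠AHJ = 69°  [linear pair at H on JZ]
2. ∠HAJ = 31°  [△JAH]
3. ∠HAL = 149°  [linear pair at A on JL]
4. ∠ALZ = 31°  [AH∥LZ, co-interior at L–A]

∠ALZ = 31°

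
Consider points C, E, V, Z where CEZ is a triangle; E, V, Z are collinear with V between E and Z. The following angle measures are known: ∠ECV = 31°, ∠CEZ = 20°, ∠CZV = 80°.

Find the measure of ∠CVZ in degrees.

∠CVZ = 51°

1. ∠CEV = 20°  [V on ray EZ]
2. ∠CVE = 129°  [△CEV]
3. ∠CVZ = 51°  [linear pair at V on EZ]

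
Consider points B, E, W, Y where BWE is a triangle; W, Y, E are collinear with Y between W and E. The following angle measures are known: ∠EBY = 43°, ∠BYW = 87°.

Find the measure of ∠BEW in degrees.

∠BEW = 44°

1. ∠BYE = 93°  [linear pair at Y on WE]
2. ∠BEY = 44°  [△BYE]
3. ∠BEW = 44°  [Y on ray EW]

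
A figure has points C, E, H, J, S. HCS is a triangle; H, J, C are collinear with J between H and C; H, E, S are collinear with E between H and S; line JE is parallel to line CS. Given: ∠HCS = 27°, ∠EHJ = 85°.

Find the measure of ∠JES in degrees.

∠JES = 112°

1. ∠EJH = 27°  [JE∥CS, corresponding at J]
2. ∠HEJ = 68°  [△HJE]
3. ∠JES = 112°  [linear pair at E on HS]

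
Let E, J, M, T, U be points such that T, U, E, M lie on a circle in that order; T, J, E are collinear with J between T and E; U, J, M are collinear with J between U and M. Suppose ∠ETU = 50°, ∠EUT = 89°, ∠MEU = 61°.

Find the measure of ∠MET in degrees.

∠MET = 20°

1. ∠TEU = 41°  [△TUE]
2. ∠MTU = 119°  [cyclic TUEM, opposite ∠T+∠E]
3. ∠TMU = 41°  [same arc TU]
4. ∠MUT = 20°  [△TUM]
5. ∠MET = 20°  [same arc TM]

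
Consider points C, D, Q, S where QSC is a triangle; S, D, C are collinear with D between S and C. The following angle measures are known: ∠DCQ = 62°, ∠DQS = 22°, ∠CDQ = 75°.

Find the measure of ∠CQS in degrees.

1. ∠QCS = 62°  [D on ray CS]
2. ∠QDS = 105°  [linear pair at D on SC]
3. ∠DSQ = 53°  [△QSD]
4. ∠CSQ = 53°  [D on ray SC]
5. ∠CQS = 65°  [△QSC]

∠CQS = 65°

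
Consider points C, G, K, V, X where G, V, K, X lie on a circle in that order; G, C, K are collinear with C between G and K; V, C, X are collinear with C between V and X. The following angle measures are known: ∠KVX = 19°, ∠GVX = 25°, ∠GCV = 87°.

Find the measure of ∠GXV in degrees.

∠GXV = 68°

1. ∠KGX = 19°  [same arc KX]
2. ∠KCX = 87°  [vertical angles at C]
3. ∠GCX = 93°  [linear pair at C on GK]
4. ∠GXV = 68°  [△GCX]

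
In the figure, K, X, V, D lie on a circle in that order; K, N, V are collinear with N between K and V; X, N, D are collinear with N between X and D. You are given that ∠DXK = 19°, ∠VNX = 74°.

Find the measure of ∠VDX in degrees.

1. ∠DVK = 19°  [same arc KD]
2. ∠DNK = 74°  [vertical angles at N]
3. ∠DNV = 106°  [linear pair at N on KV]
4. ∠VDX = 55°  [△VND]

∠VDX = 55°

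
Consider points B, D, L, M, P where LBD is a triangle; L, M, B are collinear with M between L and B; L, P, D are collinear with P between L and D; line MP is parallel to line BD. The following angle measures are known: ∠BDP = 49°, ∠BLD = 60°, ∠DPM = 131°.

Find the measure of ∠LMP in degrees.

1. ∠BDL = 49°  [P on ray DL]
2. ∠DBL = 71°  [△LBD]
3. ∠LMP = 71°  [MP∥BD, corresponding at M]

∠LMP = 71°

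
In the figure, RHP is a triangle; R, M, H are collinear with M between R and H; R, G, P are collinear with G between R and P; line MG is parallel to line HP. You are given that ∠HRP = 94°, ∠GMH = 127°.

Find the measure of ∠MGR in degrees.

1. ∠GRM = 94°  [M on RH, G on RP]
2. ∠GMR = 53°  [linear pair at M on RH]
3. ∠MGR = 33°  [△RMG]

∠MGR = 33°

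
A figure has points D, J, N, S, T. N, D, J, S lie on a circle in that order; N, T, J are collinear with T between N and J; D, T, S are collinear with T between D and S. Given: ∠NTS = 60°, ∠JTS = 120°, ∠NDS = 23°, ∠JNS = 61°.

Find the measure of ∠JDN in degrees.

∠JDN = 84°

1. ∠DTJ = 60°  [vertical angles at T]
2. ∠DTN = 120°  [vertical angles at T]
3. ∠DNJ = 37°  [△NTD]
4. ∠JDS = 61°  [same arc JS]
5. ∠DJN = 59°  [△DTJ]
6. ∠JDN = 84°  [△NDJ]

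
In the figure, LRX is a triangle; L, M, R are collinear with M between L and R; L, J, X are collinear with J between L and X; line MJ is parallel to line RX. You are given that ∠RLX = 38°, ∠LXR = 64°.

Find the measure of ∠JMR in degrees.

∠JMR = 102°

1. ∠LRX = 78°  [△LRX]
2. ∠JML = 78°  [MJ∥RX, corresponding at M]
3. ∠JMR = 102°  [linear pair at M on LR]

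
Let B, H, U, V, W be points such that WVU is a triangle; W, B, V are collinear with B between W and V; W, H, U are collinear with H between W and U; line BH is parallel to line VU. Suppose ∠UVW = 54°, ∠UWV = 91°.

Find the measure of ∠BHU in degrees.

1. ∠VUW = 35°  [△WVU]
2. ∠BHW = 35°  [BH∥VU, corresponding at H]
3. ∠BHU = 145°  [linear pair at H on WU]

∠BHU = 145°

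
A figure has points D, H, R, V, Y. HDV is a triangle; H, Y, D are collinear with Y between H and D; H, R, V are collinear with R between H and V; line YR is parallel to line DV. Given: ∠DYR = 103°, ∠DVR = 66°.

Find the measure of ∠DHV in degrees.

1. ∠HYR = 77°  [linear pair at Y on HD]
2. ∠DVH = 66°  [R on ray VH]
3. ∠HDV = 77°  [YR∥DV, corresponding at Y]
4. ∠DHV = 37°  [△HDV]

∠DHV = 37°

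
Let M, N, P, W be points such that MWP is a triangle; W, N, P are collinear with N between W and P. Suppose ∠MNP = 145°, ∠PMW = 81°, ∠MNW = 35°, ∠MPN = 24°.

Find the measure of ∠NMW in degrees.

∠NMW = 70°

1. ∠MPW = 24°  [N on ray PW]
2. ∠MWP = 75°  [△MWP]
3. ∠MWN = 75°  [N on ray WP]
4. ∠NMW = 70°  [△MWN]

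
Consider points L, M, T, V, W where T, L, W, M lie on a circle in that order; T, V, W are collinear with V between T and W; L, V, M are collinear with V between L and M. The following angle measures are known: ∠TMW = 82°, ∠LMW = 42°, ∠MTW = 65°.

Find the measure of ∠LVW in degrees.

∠LVW = 75°

1. ∠TLW = 98°  [cyclic TLWM, opposite ∠L+∠M]
2. ∠LTW = 42°  [same arc LW]
3. ∠MLW = 65°  [same arc WM]
4. ∠LWT = 40°  [△TLW]
5. ∠LVW = 75°  [△LVW]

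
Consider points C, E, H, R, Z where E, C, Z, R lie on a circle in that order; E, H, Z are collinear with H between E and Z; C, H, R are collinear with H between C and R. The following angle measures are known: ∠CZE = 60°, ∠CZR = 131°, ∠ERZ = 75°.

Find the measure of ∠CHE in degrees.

1. ∠CRE = 60°  [same arc EC]
2. ∠CER = 49°  [cyclic ECZR, opposite ∠E+∠Z]
3. ∠ECZ = 105°  [cyclic ECZR, opposite ∠C+∠R]
4. ∠ECR = 71°  [△ECR]
5. ∠CEZ = 15°  [△ECZ]
6. ∠CHE = 94°  [△EHC]

∠CHE = 94°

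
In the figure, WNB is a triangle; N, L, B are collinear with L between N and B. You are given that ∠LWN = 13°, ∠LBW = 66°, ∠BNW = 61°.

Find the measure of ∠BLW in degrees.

∠BLW = 74°

1. ∠LNW = 61°  [L on ray NB]
2. ∠NLW = 106°  [△WNL]
3. ∠BLW = 74°  [linear pair at L on NB]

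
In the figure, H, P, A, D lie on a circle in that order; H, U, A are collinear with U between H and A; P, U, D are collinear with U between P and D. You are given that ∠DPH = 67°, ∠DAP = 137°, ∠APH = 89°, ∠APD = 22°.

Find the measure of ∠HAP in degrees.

1. ∠DHP = 43°  [cyclic HPAD, opposite ∠H+∠A]
2. ∠HDP = 70°  [△HPD]
3. ∠HAP = 70°  [same arc HP]

∠HAP = 70°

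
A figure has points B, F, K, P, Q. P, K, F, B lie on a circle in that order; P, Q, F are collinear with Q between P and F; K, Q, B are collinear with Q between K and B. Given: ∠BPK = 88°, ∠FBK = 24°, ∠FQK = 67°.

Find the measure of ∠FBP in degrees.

∠FBP = 73°

1. ∠BFK = 92°  [cyclic PKFB, opposite ∠P+∠F]
2. ∠FPK = 24°  [same arc KF]
3. ∠BKF = 64°  [△KFB]
4. ∠KFP = 49°  [△KQF]
5. ∠FKP = 107°  [△PKF]
6. ∠FBP = 73°  [cyclic PKFB, opposite ∠K+∠B]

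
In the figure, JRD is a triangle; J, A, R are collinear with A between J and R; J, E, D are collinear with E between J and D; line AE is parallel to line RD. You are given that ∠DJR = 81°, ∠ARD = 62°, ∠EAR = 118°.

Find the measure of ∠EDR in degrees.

1. ∠DRJ = 62°  [A on ray RJ]
2. ∠JDR = 37°  [△JRD]
3. ∠EDR = 37°  [E on ray DJ]

∠EDR = 37°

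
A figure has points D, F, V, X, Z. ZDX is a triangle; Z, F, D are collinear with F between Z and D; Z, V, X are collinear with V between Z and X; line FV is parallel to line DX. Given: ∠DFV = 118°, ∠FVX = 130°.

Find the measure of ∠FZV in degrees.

1. ∠VFZ = 62°  [linear pair at F on ZD]
2. ∠FVZ = 50°  [linear pair at V on ZX]
3. ∠FZV = 68°  [△ZFV]

∠FZV = 68°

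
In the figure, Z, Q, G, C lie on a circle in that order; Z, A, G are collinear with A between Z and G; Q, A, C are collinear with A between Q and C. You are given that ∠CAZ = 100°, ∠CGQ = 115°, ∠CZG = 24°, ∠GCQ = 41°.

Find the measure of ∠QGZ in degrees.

∠QGZ = 56°

1. ∠GAQ = 100°  [vertical angles at A]
2. ∠CQG = 24°  [△QGC]
3. ∠QGZ = 56°  [△QAG]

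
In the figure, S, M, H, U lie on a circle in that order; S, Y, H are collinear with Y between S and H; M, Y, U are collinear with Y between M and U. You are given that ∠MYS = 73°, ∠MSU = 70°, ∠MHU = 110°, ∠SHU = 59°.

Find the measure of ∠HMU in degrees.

1. ∠HYU = 73°  [vertical angles at Y]
2. ∠HUM = 48°  [△HYU]
3. ∠HMU = 22°  [△MHU]

∠HMU = 22°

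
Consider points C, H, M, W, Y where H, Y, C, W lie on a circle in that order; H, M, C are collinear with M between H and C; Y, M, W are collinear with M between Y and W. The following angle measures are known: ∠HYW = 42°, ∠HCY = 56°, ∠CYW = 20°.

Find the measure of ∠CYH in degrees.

∠CYH = 62°

1. ∠HCW = 42°  [same arc HW]
2. ∠CHW = 20°  [same arc CW]
3. ∠CWH = 118°  [△HCW]
4. ∠CYH = 62°  [cyclic HYCW, opposite ∠Y+∠W]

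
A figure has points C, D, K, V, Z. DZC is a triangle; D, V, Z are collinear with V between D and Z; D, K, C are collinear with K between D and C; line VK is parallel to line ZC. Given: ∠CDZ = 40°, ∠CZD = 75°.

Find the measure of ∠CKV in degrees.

1. ∠DCZ = 65°  [△DZC]
2. ∠DKV = 65°  [VK∥ZC, corresponding at K]
3. ∠CKV = 115°  [linear pair at K on DC]

∠CKV = 115°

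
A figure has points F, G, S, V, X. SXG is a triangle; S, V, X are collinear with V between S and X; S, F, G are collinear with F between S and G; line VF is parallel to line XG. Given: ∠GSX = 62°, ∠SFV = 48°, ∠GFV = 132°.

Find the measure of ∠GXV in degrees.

1. ∠FSV = 62°  [V on SX, F on SG]
2. ∠FVS = 70°  [△SVF]
3. ∠FVX = 110°  [linear pair at V on SX]
4. ∠GXV = 70°  [VF∥XG, co-interior at X–V]

∠GXV = 70°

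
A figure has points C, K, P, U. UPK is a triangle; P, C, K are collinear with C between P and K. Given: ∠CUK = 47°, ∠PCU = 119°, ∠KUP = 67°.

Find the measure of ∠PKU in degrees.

∠PKU = 72°

1. ∠KCU = 61°  [linear pair at C on PK]
2. ∠CKU = 72°  [△UCK]
3. ∠PKU = 72°  [C on ray KP]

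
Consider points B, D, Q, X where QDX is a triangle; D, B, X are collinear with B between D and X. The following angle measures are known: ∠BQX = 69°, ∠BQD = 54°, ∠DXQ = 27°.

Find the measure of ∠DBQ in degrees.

1. ∠BXQ = 27°  [B on ray XD]
2. ∠QBX = 84°  [△QBX]
3. ∠DBQ = 96°  [linear pair at B on DX]

∠DBQ = 96°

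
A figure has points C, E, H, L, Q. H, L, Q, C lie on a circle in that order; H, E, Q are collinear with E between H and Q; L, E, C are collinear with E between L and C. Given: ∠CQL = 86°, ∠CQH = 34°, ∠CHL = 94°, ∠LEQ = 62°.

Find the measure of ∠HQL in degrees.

∠HQL = 52°

1. ∠CLH = 34°  [same arc HC]
2. ∠HCL = 52°  [△HLC]
3. ∠HQL = 52°  [same arc HL]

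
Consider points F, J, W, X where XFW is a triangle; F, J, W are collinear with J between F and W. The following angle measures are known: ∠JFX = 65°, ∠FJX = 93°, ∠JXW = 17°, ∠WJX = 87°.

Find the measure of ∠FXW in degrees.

∠FXW = 39°

1. ∠WFX = 65°  [J on ray FW]
2. ∠JWX = 76°  [△XJW]
3. ∠FWX = 76°  [J on ray WF]
4. ∠FXW = 39°  [△XFW]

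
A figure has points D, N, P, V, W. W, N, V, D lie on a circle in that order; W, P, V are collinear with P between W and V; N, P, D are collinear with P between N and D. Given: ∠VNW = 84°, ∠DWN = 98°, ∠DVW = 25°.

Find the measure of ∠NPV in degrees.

∠NPV = 64°

1. ∠VDW = 96°  [cyclic WNVD, opposite ∠N+∠D]
2. ∠DNW = 25°  [same arc WD]
3. ∠DWV = 59°  [△WVD]
4. ∠NDW = 57°  [△WND]
5. ∠DNV = 59°  [same arc VD]
6. ∠NVW = 57°  [same arc WN]
7. ∠NPV = 64°  [△NPV]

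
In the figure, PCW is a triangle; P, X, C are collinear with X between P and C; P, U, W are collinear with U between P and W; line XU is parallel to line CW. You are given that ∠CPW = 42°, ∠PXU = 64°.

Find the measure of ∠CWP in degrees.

∠CWP = 74°

1. ∠UPX = 42°  [X on PC, U on PW]
2. ∠PUX = 74°  [△PXU]
3. ∠CWP = 74°  [XU∥CW, corresponding at U]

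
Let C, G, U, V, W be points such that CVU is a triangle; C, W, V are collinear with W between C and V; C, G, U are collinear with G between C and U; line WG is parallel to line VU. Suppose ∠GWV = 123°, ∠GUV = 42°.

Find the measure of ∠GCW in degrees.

∠GCW = 81°

1. ∠CWG = 57°  [linear pair at W on CV]
2. ∠CUV = 42°  [G on ray UC]
3. ∠CVU = 57°  [WG∥VU, corresponding at W]
4. ∠UCV = 81°  [△CVU]
5. ∠GCW = 81°  [W on CV, G on CU]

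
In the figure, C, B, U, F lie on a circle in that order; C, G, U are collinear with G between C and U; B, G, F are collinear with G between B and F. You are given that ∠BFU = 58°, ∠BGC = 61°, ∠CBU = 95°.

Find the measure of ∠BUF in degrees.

∠BUF = 88°

1. ∠BCU = 58°  [same arc BU]
2. ∠BGU = 119°  [linear pair at G on CU]
3. ∠BUC = 27°  [△CBU]
4. ∠FBU = 34°  [△BGU]
5. ∠BUF = 88°  [△BUF]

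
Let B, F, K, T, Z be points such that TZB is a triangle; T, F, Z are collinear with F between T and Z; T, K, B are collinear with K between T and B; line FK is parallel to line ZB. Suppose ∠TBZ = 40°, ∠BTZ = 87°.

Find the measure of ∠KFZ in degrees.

∠KFZ = 127°

1. ∠BZT = 53°  [△TZB]
2. ∠KFT = 53°  [FK∥ZB, corresponding at F]
3. ∠KFZ = 127°  [linear pair at F on TZ]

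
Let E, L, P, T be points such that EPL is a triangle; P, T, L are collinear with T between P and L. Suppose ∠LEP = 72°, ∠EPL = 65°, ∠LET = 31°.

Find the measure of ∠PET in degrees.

1. ∠ELP = 43°  [△EPL]
2. ∠EPT = 65°  [T on ray PL]
3. ∠ELT = 43°  [T on ray LP]
4. ∠ETL = 106°  [△ETL]
5. ∠ETP = 74°  [linear pair at T on PL]
6. ∠PET = 41°  [△EPT]

∠PET = 41°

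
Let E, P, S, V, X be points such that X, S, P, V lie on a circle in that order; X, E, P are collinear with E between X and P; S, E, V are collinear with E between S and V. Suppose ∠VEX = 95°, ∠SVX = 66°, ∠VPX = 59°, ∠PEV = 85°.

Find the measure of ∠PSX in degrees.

1. ∠PXV = 19°  [△XEV]
2. ∠PVX = 102°  [△XPV]
3. ∠PSX = 78°  [cyclic XSPV, opposite ∠S+∠V]

∠PSX = 78°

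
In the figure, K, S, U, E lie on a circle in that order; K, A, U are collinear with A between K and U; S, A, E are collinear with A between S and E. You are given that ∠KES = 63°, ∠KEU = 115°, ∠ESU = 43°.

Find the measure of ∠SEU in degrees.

∠SEU = 52°

1. ∠KUS = 63°  [same arc KS]
2. ∠KSU = 65°  [cyclic KSUE, opposite ∠S+∠E]
3. ∠SKU = 52°  [△KSU]
4. ∠SEU = 52°  [same arc SU]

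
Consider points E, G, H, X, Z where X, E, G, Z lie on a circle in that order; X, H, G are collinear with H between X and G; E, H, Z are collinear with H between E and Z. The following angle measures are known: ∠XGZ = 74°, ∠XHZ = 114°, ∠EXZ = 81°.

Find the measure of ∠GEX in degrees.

1. ∠XEZ = 74°  [same arc XZ]
2. ∠EHG = 114°  [vertical angles at H]
3. ∠EZX = 25°  [△XEZ]
4. ∠EHX = 66°  [linear pair at H on XG]
5. ∠EGX = 25°  [same arc XE]
6. ∠EXG = 40°  [△XHE]
7. ∠GEX = 115°  [△XEG]

∠GEX = 115°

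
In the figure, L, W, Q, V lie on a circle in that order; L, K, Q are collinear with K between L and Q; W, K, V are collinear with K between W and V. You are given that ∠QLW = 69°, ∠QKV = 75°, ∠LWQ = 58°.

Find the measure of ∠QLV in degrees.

1. ∠LQW = 53°  [△LWQ]
2. ∠LKV = 105°  [linear pair at K on LQ]
3. ∠LVW = 53°  [same arc LW]
4. ∠QLV = 22°  [△LKV]

∠QLV = 22°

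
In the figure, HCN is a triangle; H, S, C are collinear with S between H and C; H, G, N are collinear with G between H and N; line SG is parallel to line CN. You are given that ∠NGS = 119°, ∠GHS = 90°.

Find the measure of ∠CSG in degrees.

1. ∠HGS = 61°  [linear pair at G on HN]
2. ∠GSH = 29°  [△HSG]
3. ∠CSG = 151°  [linear pair at S on HC]

∠CSG = 151°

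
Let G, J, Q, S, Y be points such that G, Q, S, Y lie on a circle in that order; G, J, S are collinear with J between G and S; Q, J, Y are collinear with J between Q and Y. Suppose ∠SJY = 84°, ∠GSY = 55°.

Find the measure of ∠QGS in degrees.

1. ∠GJQ = 84°  [vertical angles at J]
2. ∠GQY = 55°  [same arc GY]
3. ∠QGS = 41°  [△GJQ]

∠QGS = 41°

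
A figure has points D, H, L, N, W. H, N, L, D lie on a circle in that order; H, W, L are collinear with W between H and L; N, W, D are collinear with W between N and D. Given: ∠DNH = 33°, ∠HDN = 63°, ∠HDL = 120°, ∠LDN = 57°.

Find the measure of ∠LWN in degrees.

∠LWN = 90°

1. ∠DLH = 33°  [same arc HD]
2. ∠HLN = 63°  [same arc HN]
3. ∠DHL = 27°  [△HLD]
4. ∠DNL = 27°  [same arc LD]
5. ∠LWN = 90°  [△NWL]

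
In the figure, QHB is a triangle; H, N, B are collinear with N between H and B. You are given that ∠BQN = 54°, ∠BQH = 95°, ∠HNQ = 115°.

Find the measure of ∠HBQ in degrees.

1. ∠BNQ = 65°  [linear pair at N on HB]
2. ∠NBQ = 61°  [△QNB]
3. ∠HBQ = 61°  [N on ray BH]

∠HBQ = 61°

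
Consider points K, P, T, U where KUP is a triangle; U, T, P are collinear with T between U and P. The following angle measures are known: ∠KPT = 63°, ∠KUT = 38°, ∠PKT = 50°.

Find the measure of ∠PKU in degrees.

∠PKU = 79°

1. ∠KPU = 63°  [T on ray PU]
2. ∠KUP = 38°  [T on ray UP]
3. ∠PKU = 79°  [△KUP]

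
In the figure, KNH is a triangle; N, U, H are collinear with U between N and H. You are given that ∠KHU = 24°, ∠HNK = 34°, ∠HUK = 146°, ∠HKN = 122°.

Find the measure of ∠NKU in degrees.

∠NKU = 112°

1. ∠KNU = 34°  [U on ray NH]
2. ∠KUN = 34°  [linear pair at U on NH]
3. ∠NKU = 112°  [△KNU]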